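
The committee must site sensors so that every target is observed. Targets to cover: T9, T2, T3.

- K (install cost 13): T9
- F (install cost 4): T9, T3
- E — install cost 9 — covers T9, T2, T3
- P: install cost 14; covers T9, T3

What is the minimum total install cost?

E alone covers T9, T2, T3 — every target.
Total install cost: 9.

9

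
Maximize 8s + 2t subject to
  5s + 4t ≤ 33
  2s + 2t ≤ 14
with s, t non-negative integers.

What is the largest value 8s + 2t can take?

48

(s,t)=(6,0): 5·6+4·0=30≤33, 2·6+2·0=12≤14, objective 48.
(s,t)=(5,1): 5·5+4·1=29≤33, 2·5+2·1=12≤14, objective 42.
(s,t)=(5,0): 5·5+4·0=25≤33, 2·5+2·0=10≤14, objective 40.
Maximum is 48 at (s,t)=(6,0).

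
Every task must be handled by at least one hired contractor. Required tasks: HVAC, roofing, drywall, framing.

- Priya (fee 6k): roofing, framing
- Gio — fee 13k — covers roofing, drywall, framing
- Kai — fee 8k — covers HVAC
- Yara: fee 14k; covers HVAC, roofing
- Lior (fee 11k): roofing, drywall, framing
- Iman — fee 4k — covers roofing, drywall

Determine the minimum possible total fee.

18

Choose Priya, Kai, and Iman: together they cover HVAC, roofing, drywall, framing — every task.
Total fee: 6 + 8 + 4 = 18.
No cover costs less than 18.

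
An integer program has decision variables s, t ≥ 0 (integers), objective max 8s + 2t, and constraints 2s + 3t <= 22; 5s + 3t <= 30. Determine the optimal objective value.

48

(s,t)=(6,0): 2·6+3·0=12≤22, 5·6+3·0=30≤30, objective 48.
(s,t)=(5,1): 2·5+3·1=13≤22, 5·5+3·1=28≤30, objective 42.
(s,t)=(5,0): 2·5+3·0=10≤22, 5·5+3·0=25≤30, objective 40.
The best lattice point is (6,0), giving 48.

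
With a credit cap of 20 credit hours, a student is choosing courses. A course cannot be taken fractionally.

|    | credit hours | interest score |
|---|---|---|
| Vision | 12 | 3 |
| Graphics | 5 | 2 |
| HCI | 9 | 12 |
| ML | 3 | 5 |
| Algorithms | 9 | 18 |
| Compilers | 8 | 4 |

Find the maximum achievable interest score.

30

Allowing fractional choices, the relaxed optimum would be about 33.7, but courses are indivisible.
HCI + Algorithms: credit hours 9 + 9 = 18 ≤ 20, interest score 12 + 18 = 30.
ML + Algorithms + Compilers: credit hours 3 + 9 + 8 = 20 ≤ 20, interest score 5 + 18 + 4 = 27.
Best is HCI and Algorithms with total interest score 30.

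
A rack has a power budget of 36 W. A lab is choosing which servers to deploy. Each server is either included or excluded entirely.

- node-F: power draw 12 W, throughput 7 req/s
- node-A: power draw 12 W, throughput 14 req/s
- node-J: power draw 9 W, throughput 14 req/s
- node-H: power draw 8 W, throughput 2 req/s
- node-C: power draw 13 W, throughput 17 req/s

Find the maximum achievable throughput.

45

Take node-A, node-J, and node-C: power draw 12 + 9 + 13 = 34 ≤ 36, throughput 14 + 14 + 17 = 45.
No other feasible combination does better.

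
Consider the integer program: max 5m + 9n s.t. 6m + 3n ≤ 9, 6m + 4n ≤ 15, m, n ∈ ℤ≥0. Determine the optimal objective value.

(m,n)=(0,3): 6·0+3·3=9≤9, 6·0+4·3=12≤15, objective 27.
(m,n)=(0,2): 6·0+3·2=6≤9, 6·0+4·2=8≤15, objective 18.
Maximum is 27 at (m,n)=(0,3).

27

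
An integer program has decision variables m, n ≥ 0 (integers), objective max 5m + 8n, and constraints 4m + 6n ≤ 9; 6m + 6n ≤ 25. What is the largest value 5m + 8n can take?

Relaxing integrality, the LP optimum is 12.00 at (m,n) = (0, 1.5), which is not an integer point.
(m,n)=(2,0): 4·2+6·0=8≤9, 6·2+6·0=12≤25, objective 10.
(m,n)=(0,1): 4·0+6·1=6≤9, 6·0+6·1=6≤25, objective 8.
(m,n)=(1,0): 4·1+6·0=4≤9, 6·1+6·0=6≤25, objective 5.
Maximum is 10 at (m,n)=(2,0).

10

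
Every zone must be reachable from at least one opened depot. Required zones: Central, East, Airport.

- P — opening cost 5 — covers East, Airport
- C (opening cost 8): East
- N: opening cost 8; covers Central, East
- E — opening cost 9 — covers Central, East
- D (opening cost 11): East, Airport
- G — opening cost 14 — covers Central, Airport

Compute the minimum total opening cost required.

13

Choose P and N: together they cover Central, East, Airport — every zone.
Total opening cost: 5 + 8 = 13.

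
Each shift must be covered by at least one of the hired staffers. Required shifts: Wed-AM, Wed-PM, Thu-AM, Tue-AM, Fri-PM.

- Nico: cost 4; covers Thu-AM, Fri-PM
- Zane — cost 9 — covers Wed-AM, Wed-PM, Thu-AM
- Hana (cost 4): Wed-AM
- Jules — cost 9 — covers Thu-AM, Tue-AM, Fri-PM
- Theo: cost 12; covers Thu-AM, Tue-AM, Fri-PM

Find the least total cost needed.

The greedy cost-per-new-shift heuristic would pick Nico, Hana, Zane, and Jules for 26, but a cheaper cover exists.
Choose Zane and Jules: together they cover Wed-AM, Wed-PM, Thu-AM, Tue-AM, Fri-PM — every shift.
Total cost: 9 + 9 = 18.
No cover costs less than 18.

18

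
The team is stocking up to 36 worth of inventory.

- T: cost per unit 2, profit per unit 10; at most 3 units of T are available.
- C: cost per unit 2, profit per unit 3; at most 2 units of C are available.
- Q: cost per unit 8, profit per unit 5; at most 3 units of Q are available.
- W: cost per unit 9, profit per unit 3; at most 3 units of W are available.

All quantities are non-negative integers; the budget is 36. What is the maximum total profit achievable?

Take 3×T, 2×C, and 3×Q: cost 34 ≤ 36, profit 3·10 + 2·3 + 3·5 = 51.
T has the best ratio (10/2) and is taken to its limit of 3; remaining capacity is filled optimally with the others.

51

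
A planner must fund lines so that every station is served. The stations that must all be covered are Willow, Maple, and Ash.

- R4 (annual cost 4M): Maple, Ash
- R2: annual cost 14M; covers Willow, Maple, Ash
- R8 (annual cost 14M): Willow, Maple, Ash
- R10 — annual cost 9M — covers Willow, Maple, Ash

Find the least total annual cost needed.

9

The greedy cost-per-new-station heuristic would pick R4 and R10 for 13, but a cheaper cover exists.
R10 alone covers Willow, Maple, Ash — every station.
Total annual cost: 9.
No cover costs less than 9.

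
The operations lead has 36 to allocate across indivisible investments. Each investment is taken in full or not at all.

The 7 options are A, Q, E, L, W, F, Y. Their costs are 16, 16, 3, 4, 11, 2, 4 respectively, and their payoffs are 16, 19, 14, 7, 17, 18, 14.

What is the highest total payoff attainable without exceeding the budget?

Treat it as a binary knapsack problem.
Allowing fractional choices, the relaxed optimum would be about 84.2, but investments are indivisible.
Q + E + L + W + F: cost 16 + 3 + 4 + 11 + 2 = 36 ≤ 36, payoff 19 + 14 + 7 + 17 + 18 = 75.
A + E + W + F + Y: cost 16 + 3 + 11 + 2 + 4 = 36 ≤ 36, payoff 16 + 14 + 17 + 18 + 14 = 79.
Q + E + W + F + Y: cost 16 + 3 + 11 + 2 + 4 = 36 ≤ 36, payoff 19 + 14 + 17 + 18 + 14 = 82.
Best is Q, E, W, F, and Y with total payoff 82.

82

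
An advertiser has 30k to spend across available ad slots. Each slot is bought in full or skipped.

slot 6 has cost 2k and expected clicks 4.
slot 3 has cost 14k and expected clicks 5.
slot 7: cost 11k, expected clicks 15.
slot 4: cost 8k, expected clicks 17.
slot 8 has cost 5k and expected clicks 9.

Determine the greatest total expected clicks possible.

This is a 0-1 knapsack instance.
Allowing fractional choices, the relaxed optimum would be about 46.4, but ad slots are indivisible.
slot 6 + slot 7 + slot 4: cost 2 + 11 + 8 = 21 ≤ 30, expected clicks 4 + 15 + 17 = 36.
slot 7 + slot 4 + slot 8: cost 11 + 8 + 5 = 24 ≤ 30, expected clicks 15 + 17 + 9 = 41.
slot 6 + slot 7 + slot 4 + slot 8: cost 2 + 11 + 8 + 5 = 26 ≤ 30, expected clicks 4 + 15 + 17 + 9 = 45.
Best is slot 6, slot 7, slot 4, and slot 8 with total expected clicks 45.

45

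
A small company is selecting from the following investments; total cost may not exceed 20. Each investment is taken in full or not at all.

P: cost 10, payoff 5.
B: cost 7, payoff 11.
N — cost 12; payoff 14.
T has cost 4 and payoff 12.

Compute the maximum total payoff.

26

N + T: cost 12 + 4 = 16 ≤ 20, payoff 14 + 12 = 26.
B + N: cost 7 + 12 = 19 ≤ 20, payoff 11 + 14 = 25.
Best is N and T with total payoff 26.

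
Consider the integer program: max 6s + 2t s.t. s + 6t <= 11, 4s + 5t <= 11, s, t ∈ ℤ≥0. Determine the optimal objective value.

12

The continuous relaxation peaks at (2.75, 0) with value 16.50; rounding to a feasible lattice point costs some objective.
(s,t)=(2,0): 1·2+6·0=2≤11, 4·2+5·0=8≤11, objective 12.
(s,t)=(1,1): 1·1+6·1=7≤11, 4·1+5·1=9≤11, objective 8.
Maximum is 12 at (s,t)=(2,0).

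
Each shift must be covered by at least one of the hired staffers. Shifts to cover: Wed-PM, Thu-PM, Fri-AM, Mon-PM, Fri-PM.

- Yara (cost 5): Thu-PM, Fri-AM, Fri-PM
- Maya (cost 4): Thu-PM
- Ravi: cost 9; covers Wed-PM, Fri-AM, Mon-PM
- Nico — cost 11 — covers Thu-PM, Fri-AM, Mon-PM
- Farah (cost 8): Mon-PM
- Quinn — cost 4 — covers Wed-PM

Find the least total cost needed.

14

The greedy cost-per-new-shift heuristic would pick Yara, Quinn, and Farah for 17, but a cheaper cover exists.
Choose Yara and Ravi: together they cover Wed-PM, Thu-PM, Fri-AM, Mon-PM, Fri-PM — every shift.
Total cost: 5 + 9 = 14.
No cover costs less than 14.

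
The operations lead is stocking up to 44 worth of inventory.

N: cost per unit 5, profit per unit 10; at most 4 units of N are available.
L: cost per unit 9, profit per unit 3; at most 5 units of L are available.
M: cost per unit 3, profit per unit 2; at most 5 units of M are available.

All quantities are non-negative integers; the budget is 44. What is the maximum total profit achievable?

This is a bounded integer knapsack.
N has the best ratio (10/5); taking only N gives at most 4×10 = 40 (stopped by the supply cap of 4).
Mixing does better — 4×N, 1×L, and 5×M: cost 44 ≤ 44, profit 4·10 + 1·3 + 5·2 = 53.

53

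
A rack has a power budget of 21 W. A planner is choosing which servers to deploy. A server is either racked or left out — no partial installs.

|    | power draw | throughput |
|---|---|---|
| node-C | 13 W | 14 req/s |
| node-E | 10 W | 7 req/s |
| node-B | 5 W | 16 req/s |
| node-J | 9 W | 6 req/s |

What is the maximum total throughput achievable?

30

Allowing fractional choices, the relaxed optimum would be about 32.1, but servers are indivisible.
node-E + node-B: power draw 10 + 5 = 15 ≤ 21, throughput 7 + 16 = 23.
node-B + node-J: power draw 5 + 9 = 14 ≤ 21, throughput 16 + 6 = 22.
node-C + node-B: power draw 13 + 5 = 18 ≤ 21, throughput 14 + 16 = 30.
Best is node-C and node-B with total throughput 30.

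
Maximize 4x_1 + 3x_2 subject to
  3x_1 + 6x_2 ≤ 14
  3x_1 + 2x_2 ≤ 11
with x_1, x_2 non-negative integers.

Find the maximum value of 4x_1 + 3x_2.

12

(x_1,x_2)=(3,0): 3·3+6·0=9≤14, 3·3+2·0=9≤11, objective 12.
(x_1,x_2)=(2,1): 3·2+6·1=12≤14, 3·2+2·1=8≤11, objective 11.
Maximum is 12 at (x_1,x_2)=(3,0).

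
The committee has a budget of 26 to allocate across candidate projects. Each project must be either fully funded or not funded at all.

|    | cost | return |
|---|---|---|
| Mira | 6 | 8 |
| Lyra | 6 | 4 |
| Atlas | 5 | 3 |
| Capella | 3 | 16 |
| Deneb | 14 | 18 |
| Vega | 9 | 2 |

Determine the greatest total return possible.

42

Treat it as a binary knapsack problem.
Allowing fractional choices, the relaxed optimum would be about 44.0, but projects are indivisible.
Mira + Capella + Deneb: cost 6 + 3 + 14 = 23 ≤ 26, return 8 + 16 + 18 = 42.
Atlas + Capella + Deneb: cost 5 + 3 + 14 = 22 ≤ 26, return 3 + 16 + 18 = 37.
Lyra + Capella + Deneb: cost 6 + 3 + 14 = 23 ≤ 26, return 4 + 16 + 18 = 38.
Best is Mira, Capella, and Deneb with total return 42.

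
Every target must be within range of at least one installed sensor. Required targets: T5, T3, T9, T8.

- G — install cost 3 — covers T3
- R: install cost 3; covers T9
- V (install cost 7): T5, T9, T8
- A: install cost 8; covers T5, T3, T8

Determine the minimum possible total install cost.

10

Choose G and V: together they cover T5, T3, T9, T8 — every target.
Total install cost: 3 + 7 = 10.
No cover costs less than 10.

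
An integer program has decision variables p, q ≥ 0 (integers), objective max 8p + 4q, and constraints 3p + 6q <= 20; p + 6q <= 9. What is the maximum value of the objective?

Relaxing integrality, the LP optimum is 53.33 at (p,q) = (6.67, 0), which is not an integer point.
(p,q)=(6,0): 3·6+6·0=18≤20, 1·6+6·0=6≤9, objective 48.
(p,q)=(5,0): 3·5+6·0=15≤20, 1·5+6·0=5≤9, objective 40.
The best lattice point is (6,0), giving 48.

48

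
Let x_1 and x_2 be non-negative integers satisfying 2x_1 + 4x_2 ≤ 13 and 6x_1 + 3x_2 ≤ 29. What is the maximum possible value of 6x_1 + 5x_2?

29

Relaxing integrality, the LP optimum is 31.22 at (x_1,x_2) = (4.28, 1.11), which is not an integer point.
(x_1,x_2)=(4,1): 2·4+4·1=12≤13, 6·4+3·1=27≤29, objective 29.
(x_1,x_2)=(4,0): 2·4+4·0=8≤13, 6·4+3·0=24≤29, objective 24.
(x_1,x_2)=(3,1): 2·3+4·1=10≤13, 6·3+3·1=21≤29, objective 23.
(x_1,x_2)=(3,0): 2·3+4·0=6≤13, 6·3+3·0=18≤29, objective 18.
No feasible integer point exceeds 29.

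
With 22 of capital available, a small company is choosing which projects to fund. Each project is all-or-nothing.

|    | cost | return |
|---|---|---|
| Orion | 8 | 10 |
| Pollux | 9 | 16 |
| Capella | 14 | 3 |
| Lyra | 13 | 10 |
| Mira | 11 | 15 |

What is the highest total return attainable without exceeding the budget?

Pollux + Lyra: cost 9 + 13 = 22 ≤ 22, return 16 + 10 = 26.
Pollux + Mira: cost 9 + 11 = 20 ≤ 22, return 16 + 15 = 31.
Orion + Pollux: cost 8 + 9 = 17 ≤ 22, return 10 + 16 = 26.
Best is Pollux and Mira with total return 31.

31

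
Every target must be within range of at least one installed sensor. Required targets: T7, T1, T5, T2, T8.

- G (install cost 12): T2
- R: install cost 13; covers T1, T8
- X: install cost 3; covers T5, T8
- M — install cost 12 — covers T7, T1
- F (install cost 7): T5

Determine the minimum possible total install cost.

Choose G, X, and M: together they cover T7, T1, T5, T2, T8 — every target.
Total install cost: 12 + 3 + 12 = 27.
No cover costs less than 27.

27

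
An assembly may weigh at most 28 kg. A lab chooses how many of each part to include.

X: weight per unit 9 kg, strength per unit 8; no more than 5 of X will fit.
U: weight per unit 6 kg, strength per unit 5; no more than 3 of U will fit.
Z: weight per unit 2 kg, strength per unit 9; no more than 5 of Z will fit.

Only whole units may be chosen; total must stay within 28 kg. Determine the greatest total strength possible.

Take 2×X and 5×Z: weight 28 ≤ 28, strength 2·8 + 5·9 = 61.
Z has the best ratio (9/2) and is taken to its limit of 5; remaining capacity is filled optimally with the others.

61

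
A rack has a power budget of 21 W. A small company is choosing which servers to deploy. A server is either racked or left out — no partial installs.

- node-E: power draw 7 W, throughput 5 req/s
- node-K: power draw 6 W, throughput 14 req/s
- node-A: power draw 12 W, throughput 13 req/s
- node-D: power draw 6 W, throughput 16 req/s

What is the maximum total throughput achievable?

35

Allowing fractional choices, the relaxed optimum would be about 39.8, but servers are indivisible.
node-K + node-D: power draw 6 + 6 = 12 ≤ 21, throughput 14 + 16 = 30.
node-A + node-D: power draw 12 + 6 = 18 ≤ 21, throughput 13 + 16 = 29.
node-E + node-K + node-D: power draw 7 + 6 + 6 = 19 ≤ 21, throughput 5 + 14 + 16 = 35.
Best is node-E, node-K, and node-D with total throughput 35.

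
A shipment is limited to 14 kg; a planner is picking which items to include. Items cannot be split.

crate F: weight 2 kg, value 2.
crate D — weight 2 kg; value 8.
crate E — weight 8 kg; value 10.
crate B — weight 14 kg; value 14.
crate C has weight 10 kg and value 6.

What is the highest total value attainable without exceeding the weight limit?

20

Take crate F, crate D, and crate E: weight 2 + 2 + 8 = 12 ≤ 14, value 2 + 8 + 10 = 20.
No other feasible combination does better.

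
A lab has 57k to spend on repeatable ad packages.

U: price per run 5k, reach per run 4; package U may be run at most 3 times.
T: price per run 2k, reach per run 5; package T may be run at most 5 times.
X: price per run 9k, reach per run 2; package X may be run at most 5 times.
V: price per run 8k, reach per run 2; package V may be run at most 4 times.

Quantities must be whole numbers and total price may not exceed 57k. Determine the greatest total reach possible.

45

This is a bounded integer knapsack.
3×U, 5×T, and 3×V: price 49 ≤ 57, reach 3·4 + 5·5 + 3·2 = 43.
3×U, 5×T, and 4×V: price 57 ≤ 57, reach 3·4 + 5·5 + 4·2 = 45.
Best is 45.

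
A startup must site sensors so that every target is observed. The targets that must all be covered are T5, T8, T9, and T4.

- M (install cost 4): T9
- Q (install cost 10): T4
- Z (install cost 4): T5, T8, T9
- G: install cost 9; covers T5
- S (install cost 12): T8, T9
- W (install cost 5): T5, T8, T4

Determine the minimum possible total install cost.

Choose M and W: together they cover T5, T8, T9, T4 — every target.
Total install cost: 4 + 5 = 9.
No cover costs less than 9.

9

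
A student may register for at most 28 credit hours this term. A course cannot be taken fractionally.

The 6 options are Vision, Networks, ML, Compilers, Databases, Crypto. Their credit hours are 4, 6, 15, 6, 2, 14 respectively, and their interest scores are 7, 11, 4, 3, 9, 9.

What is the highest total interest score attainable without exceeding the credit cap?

Vision + Networks + Databases + Crypto: credit hours 4 + 6 + 2 + 14 = 26 ≤ 28, interest score 7 + 11 + 9 + 9 = 36.
Networks + Compilers + Databases + Crypto: credit hours 6 + 6 + 2 + 14 = 28 ≤ 28, interest score 11 + 3 + 9 + 9 = 32.
Vision + Networks + ML + Databases: credit hours 4 + 6 + 15 + 2 = 27 ≤ 28, interest score 7 + 11 + 4 + 9 = 31.
Best is Vision, Networks, Databases, and Crypto with total interest score 36.

36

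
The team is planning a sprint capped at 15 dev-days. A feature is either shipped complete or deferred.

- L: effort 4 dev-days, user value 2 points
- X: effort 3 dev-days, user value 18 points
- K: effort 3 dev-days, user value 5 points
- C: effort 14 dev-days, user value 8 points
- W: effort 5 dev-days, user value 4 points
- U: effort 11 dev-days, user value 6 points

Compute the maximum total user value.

29

Take L, X, K, and W: effort 4 + 3 + 3 + 5 = 15 ≤ 15, user value 2 + 18 + 5 + 4 = 29.
No other feasible combination does better.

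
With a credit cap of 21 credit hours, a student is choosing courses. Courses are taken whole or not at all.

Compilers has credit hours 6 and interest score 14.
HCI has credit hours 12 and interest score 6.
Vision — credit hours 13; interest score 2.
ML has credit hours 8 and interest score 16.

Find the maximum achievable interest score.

Allowing fractional choices, the relaxed optimum would be about 33.5, but courses are indivisible.
Compilers + ML: credit hours 6 + 8 = 14 ≤ 21, interest score 14 + 16 = 30.
HCI + ML: credit hours 12 + 8 = 20 ≤ 21, interest score 6 + 16 = 22.
Compilers + HCI: credit hours 6 + 12 = 18 ≤ 21, interest score 14 + 6 = 20.
Best is Compilers and ML with total interest score 30.

30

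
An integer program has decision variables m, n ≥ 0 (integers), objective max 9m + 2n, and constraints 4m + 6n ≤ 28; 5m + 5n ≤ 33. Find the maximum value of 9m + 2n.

Relaxing integrality, the LP optimum is 59.40 at (m,n) = (6.6, 0), which is not an integer point.
(m,n)=(6,0): 4·6+6·0=24≤28, 5·6+5·0=30≤33, objective 54.
(m,n)=(5,1): 4·5+6·1=26≤28, 5·5+5·1=30≤33, objective 47.
(m,n)=(5,0): 4·5+6·0=20≤28, 5·5+5·0=25≤33, objective 45.
No feasible integer point exceeds 54.

54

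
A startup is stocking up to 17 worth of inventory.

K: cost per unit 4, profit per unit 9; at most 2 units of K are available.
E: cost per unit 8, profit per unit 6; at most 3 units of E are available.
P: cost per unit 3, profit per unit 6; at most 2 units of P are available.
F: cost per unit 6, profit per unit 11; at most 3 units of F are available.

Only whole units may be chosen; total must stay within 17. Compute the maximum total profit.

35

This is a bounded integer knapsack.
Take 2×K, 1×P, and 1×F: cost 17 ≤ 17, profit 2·9 + 1·6 + 1·11 = 35.
K has the best ratio (9/4) and is taken to its limit of 2; remaining capacity is filled optimally with the others.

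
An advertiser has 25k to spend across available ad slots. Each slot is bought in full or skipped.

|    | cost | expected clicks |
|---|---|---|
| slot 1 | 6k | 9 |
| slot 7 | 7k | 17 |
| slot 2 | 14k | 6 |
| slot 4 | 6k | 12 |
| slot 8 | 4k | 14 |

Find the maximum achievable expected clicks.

Treat it as a binary knapsack problem.
Allowing fractional choices, the relaxed optimum would be about 52.9, but ad slots are indivisible.
slot 1 + slot 7 + slot 8: cost 6 + 7 + 4 = 17 ≤ 25, expected clicks 9 + 17 + 14 = 40.
slot 1 + slot 7 + slot 4 + slot 8: cost 6 + 7 + 6 + 4 = 23 ≤ 25, expected clicks 9 + 17 + 12 + 14 = 52.
slot 7 + slot 4 + slot 8: cost 7 + 6 + 4 = 17 ≤ 25, expected clicks 17 + 12 + 14 = 43.
Best is slot 1, slot 7, slot 4, and slot 8 with total expected clicks 52.

52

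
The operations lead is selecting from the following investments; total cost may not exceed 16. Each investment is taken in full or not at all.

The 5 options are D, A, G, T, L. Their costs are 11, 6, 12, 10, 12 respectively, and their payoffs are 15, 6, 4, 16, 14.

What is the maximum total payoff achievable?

Take A and T: cost 6 + 10 = 16 ≤ 16, payoff 6 + 16 = 22.
No other feasible combination does better.

22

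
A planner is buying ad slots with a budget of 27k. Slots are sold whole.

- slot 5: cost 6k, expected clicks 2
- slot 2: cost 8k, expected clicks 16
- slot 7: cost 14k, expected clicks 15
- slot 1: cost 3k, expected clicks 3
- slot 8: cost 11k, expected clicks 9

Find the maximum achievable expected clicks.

34

Allowing fractional choices, the relaxed optimum would be about 35.6, but ad slots are indivisible.
slot 2 + slot 7 + slot 1: cost 8 + 14 + 3 = 25 ≤ 27, expected clicks 16 + 15 + 3 = 34.
slot 2 + slot 7: cost 8 + 14 = 22 ≤ 27, expected clicks 16 + 15 = 31.
Best is slot 2, slot 7, and slot 1 with total expected clicks 34.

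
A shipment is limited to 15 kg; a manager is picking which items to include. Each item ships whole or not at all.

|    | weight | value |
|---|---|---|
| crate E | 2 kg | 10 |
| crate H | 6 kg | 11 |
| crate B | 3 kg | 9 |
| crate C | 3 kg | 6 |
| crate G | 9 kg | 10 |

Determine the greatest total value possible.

crate E + crate H + crate B: weight 2 + 6 + 3 = 11 ≤ 15, value 10 + 11 + 9 = 30.
crate E + crate B + crate G: weight 2 + 3 + 9 = 14 ≤ 15, value 10 + 9 + 10 = 29.
crate E + crate H + crate B + crate C: weight 2 + 6 + 3 + 3 = 14 ≤ 15, value 10 + 11 + 9 + 6 = 36.
Best is crate E, crate H, crate B, and crate C with total value 36.

36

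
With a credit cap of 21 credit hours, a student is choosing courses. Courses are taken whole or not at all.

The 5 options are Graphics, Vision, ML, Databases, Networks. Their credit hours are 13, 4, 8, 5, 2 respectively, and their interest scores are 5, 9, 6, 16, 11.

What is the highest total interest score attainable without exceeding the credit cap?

Allowing fractional choices, the relaxed optimum would be about 42.8, but courses are indivisible.
Vision + Databases + Networks: credit hours 4 + 5 + 2 = 11 ≤ 21, interest score 9 + 16 + 11 = 36.
Vision + ML + Databases + Networks: credit hours 4 + 8 + 5 + 2 = 19 ≤ 21, interest score 9 + 6 + 16 + 11 = 42.
Best is Vision, ML, Databases, and Networks with total interest score 42.

42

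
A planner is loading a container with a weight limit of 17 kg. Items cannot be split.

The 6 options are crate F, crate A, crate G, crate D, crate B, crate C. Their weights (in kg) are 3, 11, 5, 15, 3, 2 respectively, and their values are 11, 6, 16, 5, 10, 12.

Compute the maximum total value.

Allowing fractional choices, the relaxed optimum would be about 51.2, but items are indivisible.
crate F + crate G + crate C: weight 3 + 5 + 2 = 10 ≤ 17, value 11 + 16 + 12 = 39.
crate F + crate G + crate B + crate C: weight 3 + 5 + 3 + 2 = 13 ≤ 17, value 11 + 16 + 10 + 12 = 49.
crate G + crate B + crate C: weight 5 + 3 + 2 = 10 ≤ 17, value 16 + 10 + 12 = 38.
Best is crate F, crate G, crate B, and crate C with total value 49.

49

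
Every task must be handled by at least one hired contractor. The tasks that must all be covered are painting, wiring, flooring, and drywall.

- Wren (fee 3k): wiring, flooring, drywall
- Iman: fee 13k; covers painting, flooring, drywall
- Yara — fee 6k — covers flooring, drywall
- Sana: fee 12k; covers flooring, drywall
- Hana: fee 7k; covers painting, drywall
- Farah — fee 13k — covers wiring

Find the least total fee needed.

10

This is a weighted set-cover instance.
Choose Wren and Hana: together they cover painting, wiring, flooring, drywall — every task.
Total fee: 3 + 7 = 10.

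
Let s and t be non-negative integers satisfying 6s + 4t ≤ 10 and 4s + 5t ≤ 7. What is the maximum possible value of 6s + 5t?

6

Relaxing integrality, the LP optimum is 10.14 at (s,t) = (1.57, 0.143), which is not an integer point.
(s,t)=(1,0): 6·1+4·0=6≤10, 4·1+5·0=4≤7, objective 6.
(s,t)=(0,1): 6·0+4·1=4≤10, 4·0+5·1=5≤7, objective 5.
Maximum is 6 at (s,t)=(1,0).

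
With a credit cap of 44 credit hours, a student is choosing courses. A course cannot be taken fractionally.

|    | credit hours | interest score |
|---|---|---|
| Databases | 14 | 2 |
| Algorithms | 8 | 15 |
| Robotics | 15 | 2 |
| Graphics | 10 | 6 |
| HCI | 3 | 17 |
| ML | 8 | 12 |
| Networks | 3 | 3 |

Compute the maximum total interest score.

53

This is an integer program with binary decision variables.
Algorithms + Graphics + HCI + ML + Networks: credit hours 8 + 10 + 3 + 8 + 3 = 32 ≤ 44, interest score 15 + 6 + 17 + 12 + 3 = 53.
Algorithms + Robotics + Graphics + HCI + ML: credit hours 8 + 15 + 10 + 3 + 8 = 44 ≤ 44, interest score 15 + 2 + 6 + 17 + 12 = 52.
Databases + Algorithms + Graphics + HCI + ML: credit hours 14 + 8 + 10 + 3 + 8 = 43 ≤ 44, interest score 2 + 15 + 6 + 17 + 12 = 52.
Best is Algorithms, Graphics, HCI, ML, and Networks with total interest score 53.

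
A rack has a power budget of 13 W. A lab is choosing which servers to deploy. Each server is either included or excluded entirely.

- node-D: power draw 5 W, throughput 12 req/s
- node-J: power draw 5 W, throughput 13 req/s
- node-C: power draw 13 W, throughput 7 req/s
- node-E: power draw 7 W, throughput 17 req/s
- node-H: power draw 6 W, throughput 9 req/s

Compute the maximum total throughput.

Allowing fractional choices, the relaxed optimum would be about 32.4, but servers are indivisible.
node-J + node-E: power draw 5 + 7 = 12 ≤ 13, throughput 13 + 17 = 30.
node-D + node-E: power draw 5 + 7 = 12 ≤ 13, throughput 12 + 17 = 29.
node-E + node-H: power draw 7 + 6 = 13 ≤ 13, throughput 17 + 9 = 26.
Best is node-J and node-E with total throughput 30.

30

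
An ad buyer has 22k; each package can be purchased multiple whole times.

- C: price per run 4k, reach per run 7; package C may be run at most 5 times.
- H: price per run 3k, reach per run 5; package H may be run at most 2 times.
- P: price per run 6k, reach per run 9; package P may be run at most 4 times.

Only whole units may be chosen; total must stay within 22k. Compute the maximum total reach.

Take 4×C and 2×H: price 22 ≤ 22, reach 4·7 + 2·5 = 38.
No other integer combination yields more.

38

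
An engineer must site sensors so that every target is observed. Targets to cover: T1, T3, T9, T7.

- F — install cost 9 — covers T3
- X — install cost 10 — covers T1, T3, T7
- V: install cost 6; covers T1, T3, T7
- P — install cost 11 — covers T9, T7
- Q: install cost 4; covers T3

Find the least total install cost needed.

17

Choose V and P: together they cover T1, T3, T9, T7 — every target.
Total install cost: 6 + 11 = 17.
No cover costs less than 17.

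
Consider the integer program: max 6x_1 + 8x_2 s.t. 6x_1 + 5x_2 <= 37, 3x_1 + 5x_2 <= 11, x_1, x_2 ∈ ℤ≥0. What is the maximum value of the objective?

(x_1,x_2)=(2,1): 6·2+5·1=17≤37, 3·2+5·1=11≤11, objective 20.
(x_1,x_2)=(3,0): 6·3+5·0=18≤37, 3·3+5·0=9≤11, objective 18.
(x_1,x_2)=(1,1): 6·1+5·1=11≤37, 3·1+5·1=8≤11, objective 14.
Maximum is 20 at (x_1,x_2)=(2,1).

20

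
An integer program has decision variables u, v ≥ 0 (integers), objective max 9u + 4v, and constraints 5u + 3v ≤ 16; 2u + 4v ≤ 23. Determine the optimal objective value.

27

Relaxing integrality, the LP optimum is 28.80 at (u,v) = (3.2, 0), which is not an integer point.
(u,v)=(3,0) is feasible, giving 27.
(u,v)=(2,1) is feasible, giving 22.
(u,v)=(2,0) is feasible, giving 18.
The best lattice point is (3,0), giving 27.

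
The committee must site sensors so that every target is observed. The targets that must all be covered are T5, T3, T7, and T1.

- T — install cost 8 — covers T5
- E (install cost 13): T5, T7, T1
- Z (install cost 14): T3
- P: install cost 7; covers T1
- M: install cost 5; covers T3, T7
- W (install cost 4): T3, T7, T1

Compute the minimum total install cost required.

12

This is a weighted set-cover instance.
Choose T and W: together they cover T5, T3, T7, T1 — every target.
Total install cost: 8 + 4 = 12.
No cover costs less than 12.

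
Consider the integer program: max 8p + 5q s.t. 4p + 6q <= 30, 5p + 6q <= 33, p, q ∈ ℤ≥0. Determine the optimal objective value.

48

(p,q)=(6,0) is feasible, giving 48.
(p,q)=(5,1) is feasible, giving 45.
(p,q)=(5,0) is feasible, giving 40.
Maximum is 48 at (p,q)=(6,0).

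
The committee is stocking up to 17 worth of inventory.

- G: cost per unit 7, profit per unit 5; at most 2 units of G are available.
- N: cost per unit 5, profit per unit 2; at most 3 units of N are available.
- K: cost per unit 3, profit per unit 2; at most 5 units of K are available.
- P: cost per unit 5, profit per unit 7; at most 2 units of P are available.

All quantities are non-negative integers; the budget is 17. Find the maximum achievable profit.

19

This is a bounded integer knapsack.
Take 1×G and 2×P: cost 17 ≤ 17, profit 1·5 + 2·7 = 19.
P has the best ratio (7/5) and is taken to its limit of 2; remaining capacity is filled optimally with the others.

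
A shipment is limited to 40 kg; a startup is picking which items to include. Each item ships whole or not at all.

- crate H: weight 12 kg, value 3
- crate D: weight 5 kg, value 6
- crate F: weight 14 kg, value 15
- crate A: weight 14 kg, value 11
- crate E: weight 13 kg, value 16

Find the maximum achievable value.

37

crate D + crate F + crate E: weight 5 + 14 + 13 = 32 ≤ 40, value 6 + 15 + 16 = 37.
crate H + crate F + crate E: weight 12 + 14 + 13 = 39 ≤ 40, value 3 + 15 + 16 = 34.
crate D + crate A + crate E: weight 5 + 14 + 13 = 32 ≤ 40, value 6 + 11 + 16 = 33.
Best is crate D, crate F, and crate E with total value 37.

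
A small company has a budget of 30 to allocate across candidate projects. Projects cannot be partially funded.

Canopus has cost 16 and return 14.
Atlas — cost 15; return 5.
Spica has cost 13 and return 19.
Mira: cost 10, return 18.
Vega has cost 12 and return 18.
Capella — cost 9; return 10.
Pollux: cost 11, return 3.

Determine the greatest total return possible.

Allowing fractional choices, the relaxed optimum would be about 47.7, but projects are indivisible.
Spica + Mira: cost 13 + 10 = 23 ≤ 30, return 19 + 18 = 37.
Spica + Vega: cost 13 + 12 = 25 ≤ 30, return 19 + 18 = 37.
Mira + Vega: cost 10 + 12 = 22 ≤ 30, return 18 + 18 = 36.
The maximum return is 37; one optimal choice is Spica and Mira.

37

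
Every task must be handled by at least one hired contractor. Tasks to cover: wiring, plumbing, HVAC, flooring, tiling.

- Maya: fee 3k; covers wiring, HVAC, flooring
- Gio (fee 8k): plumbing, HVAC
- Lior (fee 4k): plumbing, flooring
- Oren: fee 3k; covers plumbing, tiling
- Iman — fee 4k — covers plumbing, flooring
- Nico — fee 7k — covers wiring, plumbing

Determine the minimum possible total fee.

6

Choose Maya and Oren: together they cover wiring, plumbing, HVAC, flooring, tiling — every task.
Total fee: 3 + 3 = 6.
No cover costs less than 6.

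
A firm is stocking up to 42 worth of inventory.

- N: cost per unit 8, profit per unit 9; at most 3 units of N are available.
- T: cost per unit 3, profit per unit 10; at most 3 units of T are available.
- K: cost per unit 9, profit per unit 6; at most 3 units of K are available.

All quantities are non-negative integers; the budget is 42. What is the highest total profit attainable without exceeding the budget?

63

T has the best ratio (10/3); taking only T gives at most 3×10 = 30 (stopped by the supply cap of 3).
Mixing does better — 3×N, 3×T, and 1×K: cost 42 ≤ 42, profit 3·9 + 3·10 + 1·6 = 63.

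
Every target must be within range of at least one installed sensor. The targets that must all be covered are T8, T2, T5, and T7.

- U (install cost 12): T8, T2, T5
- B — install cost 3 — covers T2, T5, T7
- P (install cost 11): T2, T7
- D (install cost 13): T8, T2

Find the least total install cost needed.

This is a weighted set-cover instance.
Choose U and B: together they cover T8, T2, T5, T7 — every target.
Total install cost: 12 + 3 = 15.
No cover costs less than 15.

15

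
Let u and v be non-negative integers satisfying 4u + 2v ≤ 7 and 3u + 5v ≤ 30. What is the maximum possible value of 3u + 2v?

6

The continuous relaxation peaks at (0, 3.5) with value 7.00; rounding to a feasible lattice point costs some objective.
(u,v)=(0,3) is feasible, giving 6.
(u,v)=(0,2) is feasible, giving 4.
No feasible integer point exceeds 6.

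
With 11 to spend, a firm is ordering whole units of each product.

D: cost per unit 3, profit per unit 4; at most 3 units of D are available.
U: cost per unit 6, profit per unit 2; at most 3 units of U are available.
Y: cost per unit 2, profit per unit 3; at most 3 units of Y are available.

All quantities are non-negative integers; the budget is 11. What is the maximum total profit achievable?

15

3×D and 1×Y: cost 11 ≤ 11, profit 3·4 + 1·3 = 15.
2×D and 2×Y: cost 10 ≤ 11, profit 2·4 + 2·3 = 14.
Best is 15.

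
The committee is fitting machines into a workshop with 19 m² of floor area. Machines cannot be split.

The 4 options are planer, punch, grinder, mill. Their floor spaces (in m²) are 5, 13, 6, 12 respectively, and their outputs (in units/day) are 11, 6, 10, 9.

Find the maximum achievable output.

21

Allowing fractional choices, the relaxed optimum would be about 27.0, but machines are indivisible.
planer + grinder: floor space 5 + 6 = 11 ≤ 19, output 11 + 10 = 21.
grinder + mill: floor space 6 + 12 = 18 ≤ 19, output 10 + 9 = 19.
planer + mill: floor space 5 + 12 = 17 ≤ 19, output 11 + 9 = 20.
Best is planer and grinder with total output 21.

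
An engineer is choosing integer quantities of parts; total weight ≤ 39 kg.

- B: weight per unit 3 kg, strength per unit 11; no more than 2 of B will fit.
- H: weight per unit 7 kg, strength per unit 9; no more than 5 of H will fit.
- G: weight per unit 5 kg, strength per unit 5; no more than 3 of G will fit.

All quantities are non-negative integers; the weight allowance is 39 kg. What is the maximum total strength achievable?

B has the best ratio (11/3); taking only B gives at most 2×11 = 22 (stopped by the supply cap of 2).
Mixing does better — 2×B, 4×H, and 1×G: weight 39 ≤ 39, strength 2·11 + 4·9 + 1·5 = 63.

63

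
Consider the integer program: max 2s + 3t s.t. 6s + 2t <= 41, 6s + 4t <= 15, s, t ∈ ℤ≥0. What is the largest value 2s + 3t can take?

9

The continuous relaxation peaks at (0, 3.75) with value 11.25; rounding to a feasible lattice point costs some objective.
(s,t)=(0,3): 6·0+2·3=6≤41, 6·0+4·3=12≤15, objective 9.
(s,t)=(1,2): 6·1+2·2=10≤41, 6·1+4·2=14≤15, objective 8.
No feasible integer point exceeds 9.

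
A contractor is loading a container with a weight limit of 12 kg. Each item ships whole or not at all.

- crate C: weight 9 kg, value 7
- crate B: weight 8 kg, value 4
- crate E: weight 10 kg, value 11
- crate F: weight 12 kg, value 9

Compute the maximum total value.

11

crate C: weight 9 ≤ 12, value 7.
crate E: weight 10 ≤ 12, value 11.
crate F: weight 12 ≤ 12, value 9.
Best is crate E with total value 11.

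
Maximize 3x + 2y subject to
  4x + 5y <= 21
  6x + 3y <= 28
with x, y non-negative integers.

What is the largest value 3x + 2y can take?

14

(x,y)=(4,1) is feasible, giving 14.
(x,y)=(4,0) is feasible, giving 12.
(x,y)=(3,1) is feasible, giving 11.
(x,y)=(3,0) is feasible, giving 9.
No feasible integer point exceeds 14.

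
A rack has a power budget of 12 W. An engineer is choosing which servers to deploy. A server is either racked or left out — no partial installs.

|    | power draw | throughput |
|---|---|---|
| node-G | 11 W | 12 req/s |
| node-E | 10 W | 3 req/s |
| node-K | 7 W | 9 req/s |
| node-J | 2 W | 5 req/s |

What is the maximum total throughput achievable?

Allowing fractional choices, the relaxed optimum would be about 17.3, but servers are indivisible.
node-K + node-J: power draw 7 + 2 = 9 ≤ 12, throughput 9 + 5 = 14.
node-G: power draw 11 ≤ 12, throughput 12.
Best is node-K and node-J with total throughput 14.

14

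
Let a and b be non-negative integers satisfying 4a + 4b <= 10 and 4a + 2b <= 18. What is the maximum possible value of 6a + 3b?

Relaxing integrality, the LP optimum is 15.00 at (a,b) = (2.5, 0), which is not an integer point.
(a,b)=(2,0) is feasible, giving 12.
(a,b)=(1,1) is feasible, giving 9.
(a,b)=(1,0) is feasible, giving 6.
The best lattice point is (2,0), giving 12.

12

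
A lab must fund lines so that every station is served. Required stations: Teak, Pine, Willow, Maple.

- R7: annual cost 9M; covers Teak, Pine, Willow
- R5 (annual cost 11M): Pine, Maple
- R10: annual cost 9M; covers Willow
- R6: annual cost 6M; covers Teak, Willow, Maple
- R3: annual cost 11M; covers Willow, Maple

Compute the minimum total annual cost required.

This is a weighted set-cover instance.
Choose R7 and R6: together they cover Teak, Pine, Willow, Maple — every station.
Total annual cost: 9 + 6 = 15.

15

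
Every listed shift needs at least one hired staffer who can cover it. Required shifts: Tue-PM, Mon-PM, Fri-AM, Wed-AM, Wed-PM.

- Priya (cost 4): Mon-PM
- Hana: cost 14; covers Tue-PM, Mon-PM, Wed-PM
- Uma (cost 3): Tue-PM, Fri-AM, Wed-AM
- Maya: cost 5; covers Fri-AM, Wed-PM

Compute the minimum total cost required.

12

Choose Priya, Uma, and Maya: together they cover Tue-PM, Mon-PM, Fri-AM, Wed-AM, Wed-PM — every shift.
Total cost: 4 + 3 + 5 = 12.
No cover costs less than 12.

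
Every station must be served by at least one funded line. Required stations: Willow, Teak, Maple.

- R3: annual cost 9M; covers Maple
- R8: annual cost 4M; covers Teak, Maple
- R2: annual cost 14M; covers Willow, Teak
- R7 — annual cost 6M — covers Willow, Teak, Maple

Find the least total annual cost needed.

This is a weighted set-cover instance.
R7 alone covers Willow, Teak, Maple — every station.
Total annual cost: 6.

6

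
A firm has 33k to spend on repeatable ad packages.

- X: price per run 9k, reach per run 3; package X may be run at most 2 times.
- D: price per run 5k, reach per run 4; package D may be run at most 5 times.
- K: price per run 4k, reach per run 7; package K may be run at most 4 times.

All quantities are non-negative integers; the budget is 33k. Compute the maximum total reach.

This is a bounded integer knapsack.
4×D and 3×K: price 32 ≤ 33, reach 4·4 + 3·7 = 37.
3×D and 4×K: price 31 ≤ 33, reach 3·4 + 4·7 = 40.
Best is 40.

40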